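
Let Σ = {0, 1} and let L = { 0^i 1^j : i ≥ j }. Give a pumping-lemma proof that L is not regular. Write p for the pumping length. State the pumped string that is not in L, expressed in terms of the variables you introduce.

Assume L is regular. Let p be the pumping length given by the pumping lemma.
Choose w = 0^p 1^p ∈ L, with |w| = 2p ≥ p.
By the pumping lemma, w = xyz with |xy| ≤ p and |y| ≥ 1.
Because |xy| ≤ p and w begins with p copies of 0, we have y = 0^k with 1 ≤ k ≤ p.
Consider xy^0z = xz = 0^{p-k} 1^p. Since k ≥ 1, the 0-count p-k is less than p, so i ≥ j fails; thus xz ∉ L.
This is a contradiction; hence L is not regular.

0^{p-k} 1^p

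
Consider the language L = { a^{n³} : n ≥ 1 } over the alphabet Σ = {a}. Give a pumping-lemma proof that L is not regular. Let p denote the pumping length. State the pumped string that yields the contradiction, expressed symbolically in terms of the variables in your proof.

Assume L is regular; let p be its pumping constant.
Take w = a^{p³} ∈ L with |w| = p³ ≥ p.
By the pumping lemma, w = xyz with |xy| ≤ p and y is nonempty.
Then y = a^k for some k with 1 ≤ k ≤ p.
Pump with i = 2: xy^2z = a^{p³+k}. Since 1 ≤ k ≤ p, p³ < p³+k ≤ p³+p < p³+3p²+3p+1 = (p+1)³, so p³+k is not a perfect cube. So xy^2z ∉ L.
Contradiction. Therefore L is not regular.

a^{p³+k}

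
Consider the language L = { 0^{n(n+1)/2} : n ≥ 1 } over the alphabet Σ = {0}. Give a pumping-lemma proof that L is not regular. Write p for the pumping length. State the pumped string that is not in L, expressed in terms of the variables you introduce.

0^{p(p+1)/2+k}

Assume L is regular. Let p be the pumping length given by the pumping lemma.
Take w = 0^{p(p+1)/2} ∈ L with |w| = p(p+1)/2 ≥ p.
The pumping lemma gives a decomposition w = xyz where |xy| ≤ p and |y| ≥ 1.
Then y = 0^k for some k with 1 ≤ k ≤ p.
Pump with i = 2: xy^2z = 0^{p(p+1)/2+k}. Since 1 ≤ k ≤ p, p(p+1)/2 < p(p+1)/2+k ≤ p(p+1)/2+p < (p+1)(p+2)/2, so p(p+1)/2+k is strictly between consecutive triangular numbers. So xy^2z ∉ L.
This is a contradiction; hence L is not regular.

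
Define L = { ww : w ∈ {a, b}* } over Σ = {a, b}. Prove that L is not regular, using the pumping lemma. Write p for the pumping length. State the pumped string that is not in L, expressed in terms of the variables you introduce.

a^{p+k} b^p a^p b^p

Assume L is regular; let p be its pumping constant.
Take w = a^p b^p a^p b^p = uu where u = a^pb^p; then w ∈ L and |w| = 4p ≥ p.
The pumping lemma gives a decomposition w = xyz where |xy| ≤ p and y is nonempty.
Since the first p symbols of w are all a's and |xy| ≤ p, y lies entirely in the leading a-block: y = a^k for some k with 1 ≤ k ≤ p.
Pump with i = 2: xy^2z = a^{p+k} b^p a^p b^p, of length 4p+k. Suppose this equals vv. The string starts with a and ends with b, so v does too; thus the boundary between the two copies of v is a b→a transition. There is exactly one such transition, at position 2p+k, so |v| = 2p+k and |vv| = 4p+2k ≠ 4p+k since k ≥ 1. So xy^2z ∉ L.
Contradiction. Therefore L is not regular.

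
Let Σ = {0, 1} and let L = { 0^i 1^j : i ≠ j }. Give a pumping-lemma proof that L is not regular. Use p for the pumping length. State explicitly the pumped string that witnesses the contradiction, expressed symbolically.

Toward a contradiction, assume L is regular with pumping length p.
Choose w = 0^p 1^{p+p!}. Since p ≠ p+p!, w ∈ L; and |w| ≥ p.
The pumping lemma gives a decomposition w = xyz where |xy| ≤ p and y is nonempty.
The first p characters of w are 0's, so xy (and hence y) consists only of 0's. Write y = 0^k, 1 ≤ k ≤ p.
Since 1 ≤ k ≤ p, k divides p!; set t = 1 + p!/k. Then xy^t z has p + (p!/k)·k = p + p! copies of 0. Now the 0-count equals the 1-count, so i ≠ j fails. So xy^t z = 0^{p+p!} 1^{p+p!} ∉ L.
This contradicts the pumping lemma, so L is not regular.

0^{p+p!} 1^{p+p!}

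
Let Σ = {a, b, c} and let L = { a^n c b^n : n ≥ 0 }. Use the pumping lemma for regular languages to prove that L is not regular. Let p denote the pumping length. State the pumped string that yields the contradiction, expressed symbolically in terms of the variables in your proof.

a^{p+k} c b^p

Assume L is regular. Let p be the pumping length given by the pumping lemma.
Take w = a^p c b^p ∈ L with |w| = 2p+1 ≥ p.
Write w = xyz as guaranteed by the lemma, with |xy| ≤ p and y is nonempty.
The first p characters of w are a's, so xy (and hence y) consists only of a's. Write y = a^k, 1 ≤ k ≤ p.
Pump with i = 2: xy^2z = a^{p+k} c b^p, which would require p+k = p. But k ≥ 1, so xy^2z ∉ L.
Contradiction. Therefore L is not regular.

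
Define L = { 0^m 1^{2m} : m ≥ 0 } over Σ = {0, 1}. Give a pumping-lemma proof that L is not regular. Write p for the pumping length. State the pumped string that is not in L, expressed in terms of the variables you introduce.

0^{p+k} 1^{2p}

Assume L is regular. Let p be the pumping length given by the pumping lemma.
Choose w = 0^p 1^{2p}, which is in L with |w| = 3p ≥ p.
Write w = xyz as guaranteed by the lemma, with |xy| ≤ p and |y| > 0.
Because |xy| ≤ p and w begins with p copies of 0, we have y = 0^k with 1 ≤ k ≤ p.
Pump with i = 2: xy^2z = 0^{p+k} 1^{2p}. For this to lie in L we would need 2p = 2(p+k), which forces k = 0. But k ≥ 1, so xy^2z ∉ L.
Contradiction. Therefore L is not regular.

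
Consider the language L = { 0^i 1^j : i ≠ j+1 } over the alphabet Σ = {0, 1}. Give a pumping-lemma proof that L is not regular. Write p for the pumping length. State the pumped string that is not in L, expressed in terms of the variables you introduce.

0^{p+p!} 1^{p+p!-1}

Toward a contradiction, assume L is regular with pumping length p.
Choose w = 0^p 1^{p+p!-1}. Since p ≠ (p+p!-1)+1 = p+p!, w ∈ L; and |w| ≥ p.
The pumping lemma gives a decomposition w = xyz where |xy| ≤ p and |y| > 0.
Because |xy| ≤ p and w begins with p copies of 0, we have y = 0^k with 1 ≤ k ≤ p.
Since 1 ≤ k ≤ p, k divides p!; set t = 1 + p!/k. Then xy^t z has p + (p!/k)·k = p + p! copies of 0. Now the 0-count is p+p! and (1-count)+1 = (p+p!-1)+1 = p+p!, so i ≠ j+1 fails. So xy^t z = 0^{p+p!} 1^{p+p!-1} ∉ L.
This is a contradiction; hence L is not regular.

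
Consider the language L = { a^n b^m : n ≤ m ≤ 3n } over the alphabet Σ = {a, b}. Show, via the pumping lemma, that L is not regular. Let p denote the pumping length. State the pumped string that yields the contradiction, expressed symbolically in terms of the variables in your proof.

a^{p+k} b^p

Suppose for contradiction that L is regular, and let p be the pumping length.
Take w = a^p b^p ∈ L (since p ≤ p ≤ 3p), with |w| = 2p ≥ p.
Write w = xyz as guaranteed by the lemma, with |xy| ≤ p and y is nonempty.
Since the first p symbols of w are all a's and |xy| ≤ p, y lies entirely in the leading a-block: y = a^k for some k with 1 ≤ k ≤ p.
Pump with i = 2: xy^2z = a^{p+k} b^p. Now n = p+k > p = m, so the condition n ≤ m fails. Thus xy^2z ∉ L.
This is a contradiction; hence L is not regular.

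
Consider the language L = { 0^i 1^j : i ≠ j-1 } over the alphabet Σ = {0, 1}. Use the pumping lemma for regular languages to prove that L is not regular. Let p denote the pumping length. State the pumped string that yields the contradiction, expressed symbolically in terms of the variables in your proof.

Assume L is regular. Let p be the pumping length given by the pumping lemma.
Choose w = 0^p 1^{p+p!+1}. Since p ≠ (p+p!+1)-1 = p+p!, w ∈ L; and |w| ≥ p.
Write w = xyz as guaranteed by the lemma, with |xy| ≤ p and |y| > 0.
Because |xy| ≤ p and w begins with p copies of 0, we have y = 0^k with 1 ≤ k ≤ p.
Since 1 ≤ k ≤ p, k divides p!; set t = 1 + p!/k. Then xy^t z has p + (p!/k)·k = p + p! copies of 0. Now the 0-count is p+p! and (1-count)-1 = (p+p!+1)-1 = p+p!, so i ≠ j-1 fails. So xy^t z = 0^{p+p!} 1^{p+p!+1} ∉ L.
This is a contradiction; hence L is not regular.

0^{p+p!} 1^{p+p!+1}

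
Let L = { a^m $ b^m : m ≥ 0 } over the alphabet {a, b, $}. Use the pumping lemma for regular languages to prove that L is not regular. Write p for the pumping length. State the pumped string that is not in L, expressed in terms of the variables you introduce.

Toward a contradiction, assume L is regular with pumping length p.
Take w = a^p $ b^p ∈ L with |w| = 2p+1 ≥ p.
The pumping lemma gives a decomposition w = xyz where |xy| ≤ p and |y| > 0.
Because |xy| ≤ p and w begins with p copies of a, we have y = a^k with 1 ≤ k ≤ p.
Pump with i = 2: xy^2z = a^{p+k} $ b^p, which would require p+k = p. But k ≥ 1, so xy^2z ∉ L.
Contradiction. Therefore L is not regular.

a^{p+k} $ b^p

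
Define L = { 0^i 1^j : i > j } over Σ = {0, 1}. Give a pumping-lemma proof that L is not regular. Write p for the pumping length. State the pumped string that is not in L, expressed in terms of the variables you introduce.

Toward a contradiction, assume L is regular with pumping length p.
Choose w = 0^{p+1} 1^p ∈ L, with |w| = 2p+1 ≥ p.
The pumping lemma gives a decomposition w = xyz where |xy| ≤ p and |y| > 0.
The first p characters of w are 0's, so xy (and hence y) consists only of 0's. Write y = 0^k, 1 ≤ k ≤ p.
Consider xy^0z = xz = 0^{p+1-k} 1^p. Since k ≥ 1, the 0-count p+1-k is at most p, so i > j fails; thus xz ∉ L.
Contradiction. Therefore L is not regular.

0^{p+1-k} 1^p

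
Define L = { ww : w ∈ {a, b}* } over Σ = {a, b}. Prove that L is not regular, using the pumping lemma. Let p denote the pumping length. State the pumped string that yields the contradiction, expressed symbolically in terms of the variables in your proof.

Assume L is regular. Let p be the pumping length given by the pumping lemma.
Take w = a^p b^p a^p b^p = uu where u = a^pb^p; then w ∈ L and |w| = 4p ≥ p.
Write w = xyz as guaranteed by the lemma, with |xy| ≤ p and y is nonempty.
Since the first p symbols of w are all a's and |xy| ≤ p, y lies entirely in the leading a-block: y = a^k for some k with 1 ≤ k ≤ p.
Pump with i = 2: xy^2z = a^{p+k} b^p a^p b^p, of length 4p+k. Suppose this equals vv. The string starts with a and ends with b, so v does too; thus the boundary between the two copies of v is a b→a transition. There is exactly one such transition, at position 2p+k, so |v| = 2p+k and |vv| = 4p+2k ≠ 4p+k since k ≥ 1. So xy^2z ∉ L.
This is a contradiction; hence L is not regular.

a^{p+k} b^p a^p b^p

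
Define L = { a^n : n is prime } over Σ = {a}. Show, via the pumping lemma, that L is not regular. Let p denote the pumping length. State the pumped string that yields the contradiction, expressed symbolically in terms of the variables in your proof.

Assume L is regular. Let p be the pumping length given by the pumping lemma.
Let q be a prime with q ≥ p+2 (infinitely many primes exist), and take w = a^q ∈ L with |w| = q ≥ p.
The pumping lemma gives a decomposition w = xyz where |xy| ≤ p and |y| ≥ 1.
Then y = a^k for some k with 1 ≤ k ≤ p.
Since 1 ≤ k ≤ p, |xz| = q-k. Pump with i = q+1: |xy^{q+1}z| = (q-k)+(q+1)k = q+qk = q(1+k), which is composite (both factors ≥ 2). So xy^{q+1}z = a^{q(1+k)} ∉ L.
This is a contradiction; hence L is not regular.

a^{q(1+k)}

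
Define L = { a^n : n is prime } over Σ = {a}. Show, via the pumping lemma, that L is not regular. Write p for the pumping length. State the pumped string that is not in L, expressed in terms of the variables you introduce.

Assume L is regular; let p be its pumping constant.
Let q be a prime with q ≥ p+2 (infinitely many primes exist), and take w = a^q ∈ L with |w| = q ≥ p.
Write w = xyz as guaranteed by the lemma, with |xy| ≤ p and y is nonempty.
Then y = a^k for some k with 1 ≤ k ≤ p.
Since 1 ≤ k ≤ p, |xz| = q-k. Pump with i = q+1: |xy^{q+1}z| = (q-k)+(q+1)k = q+qk = q(1+k), which is composite (both factors ≥ 2). So xy^{q+1}z = a^{q(1+k)} ∉ L.
This contradicts the pumping lemma, so L is not regular.

a^{q(1+k)}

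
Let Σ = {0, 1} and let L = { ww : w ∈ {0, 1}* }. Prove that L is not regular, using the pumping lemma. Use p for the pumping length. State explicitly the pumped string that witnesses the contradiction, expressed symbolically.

0^{p+k} 1^p 0^p 1^p

Assume L is regular; let p be its pumping constant.
Take w = 0^p 1^p 0^p 1^p = uu where u = 0^p1^p; then w ∈ L and |w| = 4p ≥ p.
Write w = xyz as guaranteed by the lemma, with |xy| ≤ p and |y| ≥ 1.
Because |xy| ≤ p and w begins with p copies of 0, we have y = 0^k with 1 ≤ k ≤ p.
Pump with i = 2: xy^2z = 0^{p+k} 1^p 0^p 1^p, of length 4p+k. Suppose this equals vv. The string starts with 0 and ends with 1, so v does too; thus the boundary between the two copies of v is a 1→0 transition. There is exactly one such transition, at position 2p+k, so |v| = 2p+k and |vv| = 4p+2k ≠ 4p+k since k ≥ 1. So xy^2z ∉ L.
This contradicts the pumping lemma, so L is not regular.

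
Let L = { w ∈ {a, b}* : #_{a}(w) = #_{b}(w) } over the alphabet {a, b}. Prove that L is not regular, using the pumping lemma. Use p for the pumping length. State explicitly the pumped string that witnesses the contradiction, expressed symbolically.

Suppose for contradiction that L is regular, and let p be the pumping length.
Choose w = a^p b^p ∈ L with |w| = 2p ≥ p.
By the pumping lemma, w = xyz with |xy| ≤ p and |y| ≥ 1.
Because |xy| ≤ p and w begins with p copies of a, we have y = a^k with 1 ≤ k ≤ p.
Pump with i = 2: xy^2z = a^{p+k} b^p has p+k occurrences of a but only p of b. Since k ≥ 1 the counts differ, so xy^2z ∉ L.
This is a contradiction; hence L is not regular.

a^{p+k} b^p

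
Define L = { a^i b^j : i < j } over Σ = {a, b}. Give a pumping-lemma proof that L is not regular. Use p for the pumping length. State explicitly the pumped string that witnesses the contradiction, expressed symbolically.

a^{p+k} b^{p+1}

Suppose for contradiction that L is regular, and let p be the pumping length.
Choose w = a^p b^{p+1} ∈ L, with |w| = 2p+1 ≥ p.
By the pumping lemma, w = xyz with |xy| ≤ p and |y| ≥ 1.
The first p characters of w are a's, so xy (and hence y) consists only of a's. Write y = a^k, 1 ≤ k ≤ p.
Consider xy^2z = a^{p+k} b^{p+1}. Since k ≥ 1, the a-count p+k is at least p+1, so i < j fails; thus xy^2z ∉ L.
This is a contradiction; hence L is not regular.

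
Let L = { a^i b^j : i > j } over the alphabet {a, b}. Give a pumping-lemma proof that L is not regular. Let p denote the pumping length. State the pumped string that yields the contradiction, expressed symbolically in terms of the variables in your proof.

Assume L is regular; let p be its pumping constant.
Choose w = a^{p+1} b^p ∈ L, with |w| = 2p+1 ≥ p.
By the pumping lemma, w = xyz with |xy| ≤ p and |y| ≥ 1.
Since the first p symbols of w are all a's and |xy| ≤ p, y lies entirely in the leading a-block: y = a^k for some k with 1 ≤ k ≤ p.
Consider xy^0z = xz = a^{p+1-k} b^p. Since k ≥ 1, the a-count p+1-k is at most p, so i > j fails; thus xz ∉ L.
This contradicts the pumping lemma, so L is not regular.

a^{p+1-k} b^p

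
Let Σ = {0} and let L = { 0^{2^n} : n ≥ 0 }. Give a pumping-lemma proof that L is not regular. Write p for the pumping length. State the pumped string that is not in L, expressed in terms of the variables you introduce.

Assume L is regular; let p be its pumping constant.
Take w = 0^{2^p} ∈ L with |w| = 2^p ≥ p.
Write w = xyz as guaranteed by the lemma, with |xy| ≤ p and |y| ≥ 1.
Then y = 0^k for some k with 1 ≤ k ≤ p.
Pump with i = 2: xy^2z = 0^{2^p+k}. Since 1 ≤ k ≤ p < 2^p, we have 2^p < 2^p+k < 2^{p+1}, so 2^p+k is not a power of 2. So xy^2z ∉ L.
Contradiction. Therefore L is not regular.

0^{2^p+k}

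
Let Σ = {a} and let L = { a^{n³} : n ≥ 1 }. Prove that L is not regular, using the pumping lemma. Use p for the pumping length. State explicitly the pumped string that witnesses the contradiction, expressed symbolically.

Assume L is regular. Let p be the pumping length given by the pumping lemma.
Take w = a^{p³} ∈ L with |w| = p³ ≥ p.
By the pumping lemma, w = xyz with |xy| ≤ p and |y| > 0.
Then y = a^k for some k with 1 ≤ k ≤ p.
Pump with i = 2: xy^2z = a^{p³+k}. Since 1 ≤ k ≤ p, p³ < p³+k ≤ p³+p < p³+3p²+3p+1 = (p+1)³, so p³+k is not a perfect cube. So xy^2z ∉ L.
Contradiction. Therefore L is not regular.

a^{p³+k}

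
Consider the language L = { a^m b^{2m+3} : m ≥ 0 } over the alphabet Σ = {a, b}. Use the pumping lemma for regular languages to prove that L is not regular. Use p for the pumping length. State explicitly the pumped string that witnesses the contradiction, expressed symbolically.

a^{p+k} b^{2p+3}

Assume L is regular; let p be its pumping constant.
Let w = a^p b^{2p+3} ∈ L; note |w| = 3p+3 ≥ p.
By the pumping lemma, w = xyz with |xy| ≤ p and |y| ≥ 1.
Since the first p symbols of w are all a's and |xy| ≤ p, y lies entirely in the leading a-block: y = a^k for some k with 1 ≤ k ≤ p.
Pump with i = 2: xy^2z = a^{p+k} b^{2p+3}. For this to lie in L we would need 2p+3 = 2(p+k)+3, which forces k = 0. But k ≥ 1, so xy^2z ∉ L.
Contradiction. Therefore L is not regular.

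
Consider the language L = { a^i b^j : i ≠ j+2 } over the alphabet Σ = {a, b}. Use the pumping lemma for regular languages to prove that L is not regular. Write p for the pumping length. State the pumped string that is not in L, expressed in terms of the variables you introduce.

a^{p+p!} b^{p+p!-2}

Assume L is regular. Let p be the pumping length given by the pumping lemma.
Choose w = a^p b^{p+p!-2}. Since p ≠ (p+p!-2)+2 = p+p!, w ∈ L; and |w| ≥ p.
Write w = xyz as guaranteed by the lemma, with |xy| ≤ p and y is nonempty.
Since the first p symbols of w are all a's and |xy| ≤ p, y lies entirely in the leading a-block: y = a^k for some k with 1 ≤ k ≤ p.
Since 1 ≤ k ≤ p, k divides p!; set t = 1 + p!/k. Then xy^t z has p + (p!/k)·k = p + p! copies of a. Now the a-count is p+p! and (b-count)+2 = (p+p!-2)+2 = p+p!, so i ≠ j+2 fails. So xy^t z = a^{p+p!} b^{p+p!-2} ∉ L.
This is a contradiction; hence L is not regular.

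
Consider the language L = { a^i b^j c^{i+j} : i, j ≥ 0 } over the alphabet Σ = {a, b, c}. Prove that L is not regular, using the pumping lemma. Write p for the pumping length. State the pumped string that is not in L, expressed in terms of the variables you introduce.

a^{p+k} b^p c^{2p}

Assume L is regular. Let p be the pumping length given by the pumping lemma.
Take w = a^p b^p c^{2p} ∈ L (with i=j=p, i+j=2p), |w| = 4p ≥ p.
By the pumping lemma, w = xyz with |xy| ≤ p and |y| > 0.
Because |xy| ≤ p and w begins with p copies of a, we have y = a^k with 1 ≤ k ≤ p.
Consider xy^2z = a^{p+k} b^p c^{2p}. Now the a- and b-counts sum to 2p+k, but the c-count is 2p ≠ 2p+k. So xy^2z ∉ L.
Contradiction. Therefore L is not regular.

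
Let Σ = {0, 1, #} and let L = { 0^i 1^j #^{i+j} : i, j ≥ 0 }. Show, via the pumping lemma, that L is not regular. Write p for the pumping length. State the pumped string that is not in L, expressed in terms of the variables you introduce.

Assume L is regular. Let p be the pumping length given by the pumping lemma.
Take w = 0^p 1^p #^{2p} ∈ L (with i=j=p, i+j=2p), |w| = 4p ≥ p.
Write w = xyz as guaranteed by the lemma, with |xy| ≤ p and |y| > 0.
Because |xy| ≤ p and w begins with p copies of 0, we have y = 0^k with 1 ≤ k ≤ p.
Consider xy^2z = 0^{p+k} 1^p #^{2p}. Now the 0- and 1-counts sum to 2p+k, but the #-count is 2p ≠ 2p+k. So xy^2z ∉ L.
This is a contradiction; hence L is not regular.

0^{p+k} 1^p #^{2p}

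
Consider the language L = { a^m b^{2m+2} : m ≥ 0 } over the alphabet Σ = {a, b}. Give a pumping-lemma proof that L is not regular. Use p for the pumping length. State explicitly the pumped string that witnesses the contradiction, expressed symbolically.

a^{p+k} b^{2p+2}

Assume L is regular; let p be its pumping constant.
Let w = a^p b^{2p+2} ∈ L; note |w| = 3p+2 ≥ p.
Write w = xyz as guaranteed by the lemma, with |xy| ≤ p and |y| ≥ 1.
Because |xy| ≤ p and w begins with p copies of a, we have y = a^k with 1 ≤ k ≤ p.
Pump with i = 2: xy^2z = a^{p+k} b^{2p+2}. For this to lie in L we would need 2p+2 = 2(p+k)+2, which forces k = 0. But k ≥ 1, so xy^2z ∉ L.
Contradiction. Therefore L is not regular.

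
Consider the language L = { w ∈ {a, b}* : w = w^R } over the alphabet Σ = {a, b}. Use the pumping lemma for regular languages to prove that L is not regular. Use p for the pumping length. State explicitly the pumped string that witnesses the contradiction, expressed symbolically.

a^{p+k} b a^p

Toward a contradiction, assume L is regular with pumping length p.
Take w = a^p b a^p, a palindrome of length 2p+1 ≥ p.
By the pumping lemma, w = xyz with |xy| ≤ p and y is nonempty.
Since the first p symbols of w are all a's and |xy| ≤ p, y lies entirely in the leading a-block: y = a^k for some k with 1 ≤ k ≤ p.
Pump with i = 2: xy^2z = a^{p+k} b a^p. Its reverse is a^p b a^{p+k}, which differs from xy^2z since k ≥ 1. So xy^2z is not a palindrome and xy^2z ∉ L.
This is a contradiction; hence L is not regular.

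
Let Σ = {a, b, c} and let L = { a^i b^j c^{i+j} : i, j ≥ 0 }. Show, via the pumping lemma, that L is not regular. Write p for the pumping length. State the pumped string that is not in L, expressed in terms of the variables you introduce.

a^{p+k} b^p c^{2p}

Suppose for contradiction that L is regular, and let p be the pumping length.
Take w = a^p b^p c^{2p} ∈ L (with i=j=p, i+j=2p), |w| = 4p ≥ p.
Write w = xyz as guaranteed by the lemma, with |xy| ≤ p and y is nonempty.
The first p characters of w are a's, so xy (and hence y) consists only of a's. Write y = a^k, 1 ≤ k ≤ p.
Consider xy^2z = a^{p+k} b^p c^{2p}. Now the a- and b-counts sum to 2p+k, but the c-count is 2p ≠ 2p+k. So xy^2z ∉ L.
This contradicts the pumping lemma, so L is not regular.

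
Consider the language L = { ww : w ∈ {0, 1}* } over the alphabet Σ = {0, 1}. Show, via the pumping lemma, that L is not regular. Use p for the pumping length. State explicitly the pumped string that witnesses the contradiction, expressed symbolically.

0^{p+k} 1^p 0^p 1^p

Assume L is regular. Let p be the pumping length given by the pumping lemma.
Take w = 0^p 1^p 0^p 1^p = uu where u = 0^p1^p; then w ∈ L and |w| = 4p ≥ p.
The pumping lemma gives a decomposition w = xyz where |xy| ≤ p and |y| ≥ 1.
Because |xy| ≤ p and w begins with p copies of 0, we have y = 0^k with 1 ≤ k ≤ p.
Pump with i = 2: xy^2z = 0^{p+k} 1^p 0^p 1^p, of length 4p+k. Suppose this equals vv. The string starts with 0 and ends with 1, so v does too; thus the boundary between the two copies of v is a 1→0 transition. There is exactly one such transition, at position 2p+k, so |v| = 2p+k and |vv| = 4p+2k ≠ 4p+k since k ≥ 1. So xy^2z ∉ L.
This is a contradiction; hence L is not regular.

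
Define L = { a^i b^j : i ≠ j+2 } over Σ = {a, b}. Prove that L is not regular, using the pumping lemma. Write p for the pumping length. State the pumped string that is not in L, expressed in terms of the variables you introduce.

Assume L is regular; let p be its pumping constant.
Choose w = a^p b^{p+p!-2}. Since p ≠ (p+p!-2)+2 = p+p!, w ∈ L; and |w| ≥ p.
The pumping lemma gives a decomposition w = xyz where |xy| ≤ p and |y| ≥ 1.
Because |xy| ≤ p and w begins with p copies of a, we have y = a^k with 1 ≤ k ≤ p.
Since 1 ≤ k ≤ p, k divides p!; set t = 1 + p!/k. Then xy^t z has p + (p!/k)·k = p + p! copies of a. Now the a-count is p+p! and (b-count)+2 = (p+p!-2)+2 = p+p!, so i ≠ j+2 fails. So xy^t z = a^{p+p!} b^{p+p!-2} ∉ L.
This is a contradiction; hence L is not regular.

a^{p+p!} b^{p+p!-2}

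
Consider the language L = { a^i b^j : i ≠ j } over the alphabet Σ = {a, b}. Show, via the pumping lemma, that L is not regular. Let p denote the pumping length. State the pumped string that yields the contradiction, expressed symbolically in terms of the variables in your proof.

a^{p+p!} b^{p+p!}

Suppose for contradiction that L is regular, and let p be the pumping length.
Choose w = a^p b^{p+p!}. Since p ≠ p+p!, w ∈ L; and |w| ≥ p.
The pumping lemma gives a decomposition w = xyz where |xy| ≤ p and |y| ≥ 1.
The first p characters of w are a's, so xy (and hence y) consists only of a's. Write y = a^k, 1 ≤ k ≤ p.
Since 1 ≤ k ≤ p, k divides p!; set t = 1 + p!/k. Then xy^t z has p + (p!/k)·k = p + p! copies of a. Now the a-count equals the b-count, so i ≠ j fails. So xy^t z = a^{p+p!} b^{p+p!} ∉ L.
Contradiction. Therefore L is not regular.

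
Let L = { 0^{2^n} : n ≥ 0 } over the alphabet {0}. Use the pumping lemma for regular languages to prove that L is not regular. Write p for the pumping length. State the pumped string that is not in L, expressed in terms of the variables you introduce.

Assume L is regular. Let p be the pumping length given by the pumping lemma.
Take w = 0^{2^p} ∈ L with |w| = 2^p ≥ p.
By the pumping lemma, w = xyz with |xy| ≤ p and y is nonempty.
Then y = 0^k for some k with 1 ≤ k ≤ p.
Pump with i = 2: xy^2z = 0^{2^p+k}. Since 1 ≤ k ≤ p < 2^p, we have 2^p < 2^p+k < 2^{p+1}, so 2^p+k is not a power of 2. So xy^2z ∉ L.
This contradicts the pumping lemma, so L is not regular.

0^{2^p+k}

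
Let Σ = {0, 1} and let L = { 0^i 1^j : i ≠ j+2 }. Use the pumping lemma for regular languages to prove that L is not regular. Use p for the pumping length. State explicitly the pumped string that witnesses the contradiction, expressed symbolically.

Assume L is regular; let p be its pumping constant.
Choose w = 0^p 1^{p+p!-2}. Since p ≠ (p+p!-2)+2 = p+p!, w ∈ L; and |w| ≥ p.
Write w = xyz as guaranteed by the lemma, with |xy| ≤ p and y is nonempty.
Because |xy| ≤ p and w begins with p copies of 0, we have y = 0^k with 1 ≤ k ≤ p.
Since 1 ≤ k ≤ p, k divides p!; set t = 1 + p!/k. Then xy^t z has p + (p!/k)·k = p + p! copies of 0. Now the 0-count is p+p! and (1-count)+2 = (p+p!-2)+2 = p+p!, so i ≠ j+2 fails. So xy^t z = 0^{p+p!} 1^{p+p!-2} ∉ L.
Contradiction. Therefore L is not regular.

0^{p+p!} 1^{p+p!-2}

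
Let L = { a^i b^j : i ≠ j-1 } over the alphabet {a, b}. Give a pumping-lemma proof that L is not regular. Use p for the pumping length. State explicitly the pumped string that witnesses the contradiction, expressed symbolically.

a^{p+p!} b^{p+p!+1}

Assume L is regular. Let p be the pumping length given by the pumping lemma.
Choose w = a^p b^{p+p!+1}. Since p ≠ (p+p!+1)-1 = p+p!, w ∈ L; and |w| ≥ p.
By the pumping lemma, w = xyz with |xy| ≤ p and |y| > 0.
The first p characters of w are a's, so xy (and hence y) consists only of a's. Write y = a^k, 1 ≤ k ≤ p.
Since 1 ≤ k ≤ p, k divides p!; set t = 1 + p!/k. Then xy^t z has p + (p!/k)·k = p + p! copies of a. Now the a-count is p+p! and (b-count)-1 = (p+p!+1)-1 = p+p!, so i ≠ j-1 fails. So xy^t z = a^{p+p!} b^{p+p!+1} ∉ L.
This is a contradiction; hence L is not regular.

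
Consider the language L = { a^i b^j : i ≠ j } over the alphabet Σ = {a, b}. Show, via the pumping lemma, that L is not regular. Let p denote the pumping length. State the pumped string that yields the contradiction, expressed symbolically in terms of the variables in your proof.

a^{p+p!} b^{p+p!}

Assume L is regular. Let p be the pumping length given by the pumping lemma.
Choose w = a^p b^{p+p!}. Since p ≠ p+p!, w ∈ L; and |w| ≥ p.
Write w = xyz as guaranteed by the lemma, with |xy| ≤ p and |y| > 0.
Since the first p symbols of w are all a's and |xy| ≤ p, y lies entirely in the leading a-block: y = a^k for some k with 1 ≤ k ≤ p.
Since 1 ≤ k ≤ p, k divides p!; set t = 1 + p!/k. Then xy^t z has p + (p!/k)·k = p + p! copies of a. Now the a-count equals the b-count, so i ≠ j fails. So xy^t z = a^{p+p!} b^{p+p!} ∉ L.
This is a contradiction; hence L is not regular.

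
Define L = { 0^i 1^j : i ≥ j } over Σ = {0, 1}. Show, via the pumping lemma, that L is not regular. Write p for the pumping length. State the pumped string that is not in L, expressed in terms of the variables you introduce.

Suppose for contradiction that L is regular, and let p be the pumping length.
Choose w = 0^p 1^p ∈ L, with |w| = 2p ≥ p.
The pumping lemma gives a decomposition w = xyz where |xy| ≤ p and |y| > 0.
The first p characters of w are 0's, so xy (and hence y) consists only of 0's. Write y = 0^k, 1 ≤ k ≤ p.
Consider xy^0z = xz = 0^{p-k} 1^p. Since k ≥ 1, the 0-count p-k is less than p, so i ≥ j fails; thus xz ∉ L.
This is a contradiction; hence L is not regular.

0^{p-k} 1^p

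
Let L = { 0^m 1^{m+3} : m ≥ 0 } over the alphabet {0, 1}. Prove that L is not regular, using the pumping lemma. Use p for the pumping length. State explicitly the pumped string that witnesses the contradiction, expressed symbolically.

0^{p+k} 1^{p+3}

Assume L is regular. Let p be the pumping length given by the pumping lemma.
Choose w = 0^p 1^{p+3}, which is in L with |w| = 2p+3 ≥ p.
By the pumping lemma, w = xyz with |xy| ≤ p and y is nonempty.
Since the first p symbols of w are all 0's and |xy| ≤ p, y lies entirely in the leading 0-block: y = 0^k for some k with 1 ≤ k ≤ p.
Pump with i = 2: xy^2z = 0^{p+k} 1^{p+3}. For this to lie in L we would need p+3 = (p+k)+3, which forces k = 0. But k ≥ 1, so xy^2z ∉ L.
This contradicts the pumping lemma, so L is not regular.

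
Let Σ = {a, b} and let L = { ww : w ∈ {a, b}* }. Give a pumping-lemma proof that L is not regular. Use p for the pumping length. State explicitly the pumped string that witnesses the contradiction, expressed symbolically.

a^{p+k} b^p a^p b^p

Toward a contradiction, assume L is regular with pumping length p.
Take w = a^p b^p a^p b^p = uu where u = a^pb^p; then w ∈ L and |w| = 4p ≥ p.
By the pumping lemma, w = xyz with |xy| ≤ p and |y| > 0.
The first p characters of w are a's, so xy (and hence y) consists only of a's. Write y = a^k, 1 ≤ k ≤ p.
Pump with i = 2: xy^2z = a^{p+k} b^p a^p b^p, of length 4p+k. Suppose this equals vv. The string starts with a and ends with b, so v does too; thus the boundary between the two copies of v is a b→a transition. There is exactly one such transition, at position 2p+k, so |v| = 2p+k and |vv| = 4p+2k ≠ 4p+k since k ≥ 1. So xy^2z ∉ L.
Contradiction. Therefore L is not regular.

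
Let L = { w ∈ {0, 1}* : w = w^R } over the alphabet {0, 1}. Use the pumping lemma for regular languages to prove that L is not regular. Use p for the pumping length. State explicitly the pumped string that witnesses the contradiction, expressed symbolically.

0^{p+k} 1 0^p

Suppose for contradiction that L is regular, and let p be the pumping length.
Take w = 0^p 1 0^p, a palindrome of length 2p+1 ≥ p.
The pumping lemma gives a decomposition w = xyz where |xy| ≤ p and y is nonempty.
Since the first p symbols of w are all 0's and |xy| ≤ p, y lies entirely in the leading 0-block: y = 0^k for some k with 1 ≤ k ≤ p.
Pump with i = 2: xy^2z = 0^{p+k} 1 0^p. Its reverse is 0^p 1 0^{p+k}, which differs from xy^2z since k ≥ 1. So xy^2z is not a palindrome and xy^2z ∉ L.
This is a contradiction; hence L is not regular.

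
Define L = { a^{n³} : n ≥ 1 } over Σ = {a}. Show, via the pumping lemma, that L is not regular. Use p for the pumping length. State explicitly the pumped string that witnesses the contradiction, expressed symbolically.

Toward a contradiction, assume L is regular with pumping length p.
Take w = a^{p³} ∈ L with |w| = p³ ≥ p.
By the pumping lemma, w = xyz with |xy| ≤ p and |y| > 0.
Then y = a^k for some k with 1 ≤ k ≤ p.
Pump with i = 2: xy^2z = a^{p³+k}. Since 1 ≤ k ≤ p, p³ < p³+k ≤ p³+p < p³+3p²+3p+1 = (p+1)³, so p³+k is not a perfect cube. So xy^2z ∉ L.
Contradiction. Therefore L is not regular.

a^{p³+k}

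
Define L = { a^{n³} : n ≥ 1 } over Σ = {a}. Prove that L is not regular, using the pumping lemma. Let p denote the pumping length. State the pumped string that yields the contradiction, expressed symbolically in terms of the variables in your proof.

a^{p³+k}

Assume L is regular. Let p be the pumping length given by the pumping lemma.
Take w = a^{p³} ∈ L with |w| = p³ ≥ p.
By the pumping lemma, w = xyz with |xy| ≤ p and |y| ≥ 1.
Then y = a^k for some k with 1 ≤ k ≤ p.
Pump with i = 2: xy^2z = a^{p³+k}. Since 1 ≤ k ≤ p, p³ < p³+k ≤ p³+p < p³+3p²+3p+1 = (p+1)³, so p³+k is not a perfect cube. So xy^2z ∉ L.
This contradicts the pumping lemma, so L is not regular.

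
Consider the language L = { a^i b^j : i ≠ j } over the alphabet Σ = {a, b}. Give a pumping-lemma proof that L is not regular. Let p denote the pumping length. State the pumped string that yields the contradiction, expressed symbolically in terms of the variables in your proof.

a^{p+p!} b^{p+p!}

Toward a contradiction, assume L is regular with pumping length p.
Choose w = a^p b^{p+p!}. Since p ≠ p+p!, w ∈ L; and |w| ≥ p.
The pumping lemma gives a decomposition w = xyz where |xy| ≤ p and y is nonempty.
Since the first p symbols of w are all a's and |xy| ≤ p, y lies entirely in the leading a-block: y = a^k for some k with 1 ≤ k ≤ p.
Since 1 ≤ k ≤ p, k divides p!; set t = 1 + p!/k. Then xy^t z has p + (p!/k)·k = p + p! copies of a. Now the a-count equals the b-count, so i ≠ j fails. So xy^t z = a^{p+p!} b^{p+p!} ∉ L.
This contradicts the pumping lemma, so L is not regular.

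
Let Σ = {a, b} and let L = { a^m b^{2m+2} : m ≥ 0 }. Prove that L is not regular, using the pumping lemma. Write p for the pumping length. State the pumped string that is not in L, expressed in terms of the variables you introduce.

a^{p+k} b^{2p+2}

Assume L is regular. Let p be the pumping length given by the pumping lemma.
Let w = a^p b^{2p+2} ∈ L; note |w| = 3p+2 ≥ p.
By the pumping lemma, w = xyz with |xy| ≤ p and y is nonempty.
Because |xy| ≤ p and w begins with p copies of a, we have y = a^k with 1 ≤ k ≤ p.
Pump with i = 2: xy^2z = a^{p+k} b^{2p+2}. For this to lie in L we would need 2p+2 = 2(p+k)+2, which forces k = 0. But k ≥ 1, so xy^2z ∉ L.
This is a contradiction; hence L is not regular.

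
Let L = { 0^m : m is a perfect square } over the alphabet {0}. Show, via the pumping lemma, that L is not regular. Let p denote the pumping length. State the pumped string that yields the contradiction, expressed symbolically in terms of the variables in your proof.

Assume L is regular; let p be its pumping constant.
Take w = 0^{p²} ∈ L with |w| = p² ≥ p.
The pumping lemma gives a decomposition w = xyz where |xy| ≤ p and y is nonempty.
Then y = 0^k for some k with 1 ≤ k ≤ p.
Pump with i = 2: xy^2z = 0^{p²+k}. Since 1 ≤ k ≤ p, p² < p²+k ≤ p²+p < (p+1)², so p²+k lies strictly between consecutive squares and is not a perfect square. So xy^2z ∉ L.
Contradiction. Therefore L is not regular.

0^{p²+k}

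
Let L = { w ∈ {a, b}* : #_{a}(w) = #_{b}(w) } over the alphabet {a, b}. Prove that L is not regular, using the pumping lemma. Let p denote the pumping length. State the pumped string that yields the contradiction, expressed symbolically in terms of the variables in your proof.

a^{p+k} b^p

Assume L is regular; let p be its pumping constant.
Choose w = a^p b^p ∈ L with |w| = 2p ≥ p.
By the pumping lemma, w = xyz with |xy| ≤ p and y is nonempty.
The first p characters of w are a's, so xy (and hence y) consists only of a's. Write y = a^k, 1 ≤ k ≤ p.
Pump with i = 2: xy^2z = a^{p+k} b^p has p+k occurrences of a but only p of b. Since k ≥ 1 the counts differ, so xy^2z ∉ L.
Contradiction. Therefore L is not regular.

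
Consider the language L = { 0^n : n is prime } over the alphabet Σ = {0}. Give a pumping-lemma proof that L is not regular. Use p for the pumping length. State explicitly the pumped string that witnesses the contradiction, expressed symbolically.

0^{q(1+k)}

Suppose for contradiction that L is regular, and let p be the pumping length.
Let q be a prime with q ≥ p+2 (infinitely many primes exist), and take w = 0^q ∈ L with |w| = q ≥ p.
Write w = xyz as guaranteed by the lemma, with |xy| ≤ p and y is nonempty.
Then y = 0^k for some k with 1 ≤ k ≤ p.
Since 1 ≤ k ≤ p, |xz| = q-k. Pump with i = q+1: |xy^{q+1}z| = (q-k)+(q+1)k = q+qk = q(1+k), which is composite (both factors ≥ 2). So xy^{q+1}z = 0^{q(1+k)} ∉ L.
This contradicts the pumping lemma, so L is not regular.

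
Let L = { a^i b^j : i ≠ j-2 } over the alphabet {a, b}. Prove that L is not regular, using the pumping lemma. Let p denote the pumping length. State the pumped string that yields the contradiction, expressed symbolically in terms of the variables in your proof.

Assume L is regular; let p be its pumping constant.
Choose w = a^p b^{p+p!+2}. Since p ≠ (p+p!+2)-2 = p+p!, w ∈ L; and |w| ≥ p.
The pumping lemma gives a decomposition w = xyz where |xy| ≤ p and y is nonempty.
Since the first p symbols of w are all a's and |xy| ≤ p, y lies entirely in the leading a-block: y = a^k for some k with 1 ≤ k ≤ p.
Since 1 ≤ k ≤ p, k divides p!; set t = 1 + p!/k. Then xy^t z has p + (p!/k)·k = p + p! copies of a. Now the a-count is p+p! and (b-count)-2 = (p+p!+2)-2 = p+p!, so i ≠ j-2 fails. So xy^t z = a^{p+p!} b^{p+p!+2} ∉ L.
Contradiction. Therefore L is not regular.

a^{p+p!} b^{p+p!+2}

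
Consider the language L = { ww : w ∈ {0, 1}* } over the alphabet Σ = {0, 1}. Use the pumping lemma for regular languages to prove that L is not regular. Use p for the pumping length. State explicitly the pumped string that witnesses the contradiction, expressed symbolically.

Suppose for contradiction that L is regular, and let p be the pumping length.
Take w = 0^p 1^p 0^p 1^p = uu where u = 0^p1^p; then w ∈ L and |w| = 4p ≥ p.
By the pumping lemma, w = xyz with |xy| ≤ p and |y| > 0.
Since the first p symbols of w are all 0's and |xy| ≤ p, y lies entirely in the leading 0-block: y = 0^k for some k with 1 ≤ k ≤ p.
Pump with i = 2: xy^2z = 0^{p+k} 1^p 0^p 1^p, of length 4p+k. Suppose this equals vv. The string starts with 0 and ends with 1, so v does too; thus the boundary between the two copies of v is a 1→0 transition. There is exactly one such transition, at position 2p+k, so |v| = 2p+k and |vv| = 4p+2k ≠ 4p+k since k ≥ 1. So xy^2z ∉ L.
This is a contradiction; hence L is not regular.

0^{p+k} 1^p 0^p 1^p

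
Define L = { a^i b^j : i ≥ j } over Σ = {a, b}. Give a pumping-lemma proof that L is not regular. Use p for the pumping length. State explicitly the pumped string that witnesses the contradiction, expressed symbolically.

Assume L is regular. Let p be the pumping length given by the pumping lemma.
Choose w = a^p b^p ∈ L, with |w| = 2p ≥ p.
Write w = xyz as guaranteed by the lemma, with |xy| ≤ p and y is nonempty.
The first p characters of w are a's, so xy (and hence y) consists only of a's. Write y = a^k, 1 ≤ k ≤ p.
Consider xy^0z = xz = a^{p-k} b^p. Since k ≥ 1, the a-count p-k is less than p, so i ≥ j fails; thus xz ∉ L.
Contradiction. Therefore L is not regular.

a^{p-k} b^p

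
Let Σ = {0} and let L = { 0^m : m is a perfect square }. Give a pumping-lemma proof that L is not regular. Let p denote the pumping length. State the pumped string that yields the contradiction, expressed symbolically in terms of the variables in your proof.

0^{p²+k}

Assume L is regular. Let p be the pumping length given by the pumping lemma.
Take w = 0^{p²} ∈ L with |w| = p² ≥ p.
The pumping lemma gives a decomposition w = xyz where |xy| ≤ p and |y| > 0.
Then y = 0^k for some k with 1 ≤ k ≤ p.
Pump with i = 2: xy^2z = 0^{p²+k}. Since 1 ≤ k ≤ p, p² < p²+k ≤ p²+p < (p+1)², so p²+k lies strictly between consecutive squares and is not a perfect square. So xy^2z ∉ L.
This contradicts the pumping lemma, so L is not regular.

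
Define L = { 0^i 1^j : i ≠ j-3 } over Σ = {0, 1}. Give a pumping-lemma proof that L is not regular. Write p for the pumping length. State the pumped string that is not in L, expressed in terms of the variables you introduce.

0^{p+p!} 1^{p+p!+3}

Assume L is regular; let p be its pumping constant.
Choose w = 0^p 1^{p+p!+3}. Since p ≠ (p+p!+3)-3 = p+p!, w ∈ L; and |w| ≥ p.
By the pumping lemma, w = xyz with |xy| ≤ p and |y| ≥ 1.
Since the first p symbols of w are all 0's and |xy| ≤ p, y lies entirely in the leading 0-block: y = 0^k for some k with 1 ≤ k ≤ p.
Since 1 ≤ k ≤ p, k divides p!; set t = 1 + p!/k. Then xy^t z has p + (p!/k)·k = p + p! copies of 0. Now the 0-count is p+p! and (1-count)-3 = (p+p!+3)-3 = p+p!, so i ≠ j-3 fails. So xy^t z = 0^{p+p!} 1^{p+p!+3} ∉ L.
This is a contradiction; hence L is not regular.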